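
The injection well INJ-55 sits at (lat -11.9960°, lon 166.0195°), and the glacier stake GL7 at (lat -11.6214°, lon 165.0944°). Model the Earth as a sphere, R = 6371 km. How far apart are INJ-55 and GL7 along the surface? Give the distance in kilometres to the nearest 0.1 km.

Δφ = 0.3746°,  Δλ = -0.9251°
a = sin²(Δφ/2) + cos φ₁ cos φ₂ sin²(Δλ/2) = 0.000073
c = 2·arcsin(√a) = 0.017103 rad = 0.9799°
d = R·c = 6371 × 0.017103 = 109.0 km

109.0 km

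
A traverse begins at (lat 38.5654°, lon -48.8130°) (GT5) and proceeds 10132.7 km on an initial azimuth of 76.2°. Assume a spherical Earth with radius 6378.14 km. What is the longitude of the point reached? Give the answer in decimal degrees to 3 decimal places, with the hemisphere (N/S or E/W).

δ = d/R = 10132.7/6378.14 = 1.588661 rad
φ₂ = arcsin(sin φ₁ cos δ + cos φ₁ sin δ cos θ)
   = arcsin(0.62341·-0.01786 + 0.78190·0.99984·0.23853) = 10.09860°
λ₂ = λ₁ + atan2(sin θ sin δ cos φ₁, cos δ − sin φ₁ sin φ₂) = 50.69624°

50.696°E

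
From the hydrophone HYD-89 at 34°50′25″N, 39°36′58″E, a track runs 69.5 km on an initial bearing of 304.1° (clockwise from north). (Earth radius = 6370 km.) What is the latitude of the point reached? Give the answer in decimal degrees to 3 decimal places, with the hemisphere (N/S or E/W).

35.189°N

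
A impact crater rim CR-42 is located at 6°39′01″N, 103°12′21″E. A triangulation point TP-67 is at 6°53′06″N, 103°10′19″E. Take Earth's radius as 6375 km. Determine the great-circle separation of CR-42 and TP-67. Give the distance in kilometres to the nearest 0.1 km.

26.4 km

CR-42: φ = +6.65028°, λ = +103.20583°
TP-67: φ = +6.88500°, λ = +103.17194°
Δφ = 0.2347°,  Δλ = -0.0339°
a = sin²(Δφ/2) + cos φ₁ cos φ₂ sin²(Δλ/2) = 0.000004
c = 2·arcsin(√a) = 0.004139 rad = 0.2371°
d = R·c = 6375 × 0.004139 = 26.4 km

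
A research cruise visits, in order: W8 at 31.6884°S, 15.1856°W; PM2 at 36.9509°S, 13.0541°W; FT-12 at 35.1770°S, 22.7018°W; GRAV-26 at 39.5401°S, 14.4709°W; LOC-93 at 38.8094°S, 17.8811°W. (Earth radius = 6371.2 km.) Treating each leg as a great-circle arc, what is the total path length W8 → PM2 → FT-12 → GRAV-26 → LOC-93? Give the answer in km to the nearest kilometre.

2685 km

W8→PM2: c = 0.096842 rad, d = 617.00 km
PM2→FT-12: c = 0.139524 rad, d = 888.93 km
FT-12→GRAV-26: c = 0.137156 rad, d = 873.85 km
GRAV-26→LOC-93: c = 0.047867 rad, d = 304.97 km
Total = 617.00 + 888.93 + 873.85 + 304.97 = 2684.75 km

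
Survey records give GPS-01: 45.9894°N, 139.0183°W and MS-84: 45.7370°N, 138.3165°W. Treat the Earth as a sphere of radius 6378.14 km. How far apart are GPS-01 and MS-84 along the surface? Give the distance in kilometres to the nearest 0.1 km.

Δφ = -0.2524°,  Δλ = 0.7018°
a = sin²(Δφ/2) + cos φ₁ cos φ₂ sin²(Δλ/2) = 0.000023
c = 2·arcsin(√a) = 0.009600 rad = 0.5500°
d = R·c = 6378.14 × 0.009600 = 61.2 km

61.2 km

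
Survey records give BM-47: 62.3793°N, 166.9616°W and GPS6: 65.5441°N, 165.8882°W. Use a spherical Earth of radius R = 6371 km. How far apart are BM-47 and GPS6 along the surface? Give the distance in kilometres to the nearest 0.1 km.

Δφ = 3.1648°,  Δλ = 1.0734°
a = sin²(Δφ/2) + cos φ₁ cos φ₂ sin²(Δλ/2) = 0.000779
c = 2·arcsin(√a) = 0.055843 rad = 3.1996°
d = R·c = 6371 × 0.055843 = 355.8 km

355.8 km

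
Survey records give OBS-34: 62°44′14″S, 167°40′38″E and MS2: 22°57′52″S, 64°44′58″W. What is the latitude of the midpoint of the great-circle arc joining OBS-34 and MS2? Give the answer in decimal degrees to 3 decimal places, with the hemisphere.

OBS-34: φ = -62.73722°, λ = +167.67722°
MS2: φ = -22.96444°, λ = -64.74944°
Bx = cos φ₂ cos Δλ = -0.561450,  By = cos φ₂ sin Δλ = 0.729760
φₘ = atan2(sin φ₁ + sin φ₂, √((cos φ₁ + Bx)² + By²)) = -60.04802°
λₘ = λ₁ + atan2(By, cos φ₁ + Bx) = -94.25991°

60.048°S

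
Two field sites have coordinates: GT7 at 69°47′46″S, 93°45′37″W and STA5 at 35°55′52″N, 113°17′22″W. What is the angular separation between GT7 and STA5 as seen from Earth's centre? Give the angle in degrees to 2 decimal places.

106.69°

GT7: φ = -69.79611°, λ = -93.76028°
STA5: φ = +35.93111°, λ = -113.28944°
Δφ = 105.7272°,  Δλ = -19.5292°
a = sin²(Δφ/2) + cos φ₁ cos φ₂ sin²(Δλ/2) = 0.643573
c = 2·arcsin(√a) = 1.862042 rad = 106.6871°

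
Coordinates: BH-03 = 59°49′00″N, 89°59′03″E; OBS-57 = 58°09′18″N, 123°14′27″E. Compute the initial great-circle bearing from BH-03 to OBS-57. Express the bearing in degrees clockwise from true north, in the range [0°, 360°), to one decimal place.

BH-03: φ = +59.81667°, λ = +89.98417°
OBS-57: φ = +58.15500°, λ = +123.24083°
Δλ = 33.2567°
y = sin Δλ · cos φ₂ = 0.289344
x = cos φ₁ sin φ₂ − sin φ₁ cos φ₂ cos Δλ = 0.045700
θ = atan2(y, x) = 81.0247° → 81.0247° (mod 360°)

81.0°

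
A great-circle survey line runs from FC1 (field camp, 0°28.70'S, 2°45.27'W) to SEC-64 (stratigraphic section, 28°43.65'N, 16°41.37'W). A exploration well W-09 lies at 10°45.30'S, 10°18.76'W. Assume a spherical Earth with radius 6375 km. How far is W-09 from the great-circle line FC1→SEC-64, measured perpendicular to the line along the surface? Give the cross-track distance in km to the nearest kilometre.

1215 km

FC1: φ = -0.47833°, λ = -2.75450°
SEC-64: φ = +28.72750°, λ = -16.68950°
W-09: φ = -10.75500°, λ = -10.31267°
δ₁₃ = central angle FC1→W-09 = 0.222166 rad  (haversine)
θ₁₃ = bearing FC1→W-09 = 215.906°,  θ₁₂ = bearing FC1→SEC-64 = 336.588°
dₓₜ = R·arcsin(sin δ₁₃ · sin(θ₁₃ − θ₁₂)) = 6375·arcsin(0.22034·sin(-120.682°)) = -1215.395 km
|dₓₜ| = 1215.395 km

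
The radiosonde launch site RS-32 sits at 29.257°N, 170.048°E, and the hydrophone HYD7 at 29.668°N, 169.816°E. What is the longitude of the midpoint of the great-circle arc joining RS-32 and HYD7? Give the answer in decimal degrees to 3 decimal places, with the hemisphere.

169.932°E

Bx = cos φ₂ cos Δλ = 0.868901,  By = cos φ₂ sin Δλ = -0.003518
φₘ = atan2(sin φ₁ + sin φ₂, √((cos φ₁ + Bx)² + By²)) = 29.46255°
λₘ = λ₁ + atan2(By, cos φ₁ + Bx) = 169.93224°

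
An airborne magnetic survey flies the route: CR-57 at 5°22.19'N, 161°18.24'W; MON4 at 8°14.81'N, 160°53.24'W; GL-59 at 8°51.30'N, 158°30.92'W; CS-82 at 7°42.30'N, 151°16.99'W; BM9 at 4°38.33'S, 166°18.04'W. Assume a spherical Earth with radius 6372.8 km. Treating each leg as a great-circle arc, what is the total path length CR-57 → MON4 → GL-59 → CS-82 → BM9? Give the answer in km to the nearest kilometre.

CR-57: φ = +5.36983°, λ = -161.30400°
MON4: φ = +8.24683°, λ = -160.88733°
GL-59: φ = +8.85500°, λ = -158.51533°
CS-82: φ = +7.70500°, λ = -151.28317°
BM9: φ = -4.63883°, λ = -166.30067°
CR-57→MON4: c = 0.050730 rad, d = 323.29 km
MON4→GL-59: c = 0.042292 rad, d = 269.52 km
GL-59→CS-82: c = 0.126508 rad, d = 806.21 km
CS-82→BM9: c = 0.338818 rad, d = 2159.22 km
Total = 323.29 + 269.52 + 806.21 + 2159.22 = 3558.24 km

3558 km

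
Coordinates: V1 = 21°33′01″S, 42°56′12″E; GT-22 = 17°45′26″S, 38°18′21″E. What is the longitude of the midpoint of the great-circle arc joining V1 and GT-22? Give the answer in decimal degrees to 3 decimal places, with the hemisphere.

40.594°E

V1: φ = -21.55028°, λ = +42.93667°
GT-22: φ = -17.75722°, λ = +38.30583°
Bx = cos φ₂ cos Δλ = 0.949248,  By = cos φ₂ sin Δλ = -0.076889
φₘ = atan2(sin φ₁ + sin φ₂, √((cos φ₁ + Bx)² + By²)) = -19.66858°
λₘ = λ₁ + atan2(By, cos φ₁ + Bx) = 40.59385°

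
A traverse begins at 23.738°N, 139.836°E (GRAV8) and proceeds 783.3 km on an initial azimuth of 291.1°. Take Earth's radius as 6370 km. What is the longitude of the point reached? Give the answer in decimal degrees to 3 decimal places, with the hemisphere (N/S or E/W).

δ = d/R = 783.3/6370 = 0.122967 rad
φ₂ = arcsin(sin φ₁ cos δ + cos φ₁ sin δ cos θ)
   = arcsin(0.40255·0.99245 + 0.91540·0.12266·0.36000) = 26.09978°
λ₂ = λ₁ + atan2(sin θ sin δ cos φ₁, cos δ − sin φ₁ sin φ₂) = 132.51504°

132.515°E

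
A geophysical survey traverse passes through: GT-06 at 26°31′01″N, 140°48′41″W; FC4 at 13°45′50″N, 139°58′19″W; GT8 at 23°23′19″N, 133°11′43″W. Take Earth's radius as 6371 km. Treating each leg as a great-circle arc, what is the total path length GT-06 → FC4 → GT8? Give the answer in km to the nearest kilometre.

GT-06: φ = +26.51694°, λ = -140.81139°
FC4: φ = +13.76389°, λ = -139.97194°
GT8: φ = +23.38861°, λ = -133.19528°
GT-06→FC4: c = 0.223005 rad, d = 1420.76 km
FC4→GT8: c = 0.201858 rad, d = 1286.04 km
Total = 1420.76 + 1286.04 = 2706.80 km

2707 km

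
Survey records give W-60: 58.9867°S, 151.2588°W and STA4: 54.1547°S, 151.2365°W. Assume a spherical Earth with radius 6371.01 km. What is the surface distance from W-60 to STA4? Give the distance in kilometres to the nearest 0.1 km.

537.3 km

Δφ = 4.8320°,  Δλ = 0.0223°
a = sin²(Δφ/2) + cos φ₁ cos φ₂ sin²(Δλ/2) = 0.001777
c = 2·arcsin(√a) = 0.084335 rad = 4.8320°
d = R·c = 6371.01 × 0.084335 = 537.3 km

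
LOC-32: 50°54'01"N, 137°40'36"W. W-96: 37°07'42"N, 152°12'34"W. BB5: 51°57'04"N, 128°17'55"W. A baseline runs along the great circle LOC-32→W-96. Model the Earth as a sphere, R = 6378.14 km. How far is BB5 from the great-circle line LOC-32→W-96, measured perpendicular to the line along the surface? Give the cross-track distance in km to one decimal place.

365.8 km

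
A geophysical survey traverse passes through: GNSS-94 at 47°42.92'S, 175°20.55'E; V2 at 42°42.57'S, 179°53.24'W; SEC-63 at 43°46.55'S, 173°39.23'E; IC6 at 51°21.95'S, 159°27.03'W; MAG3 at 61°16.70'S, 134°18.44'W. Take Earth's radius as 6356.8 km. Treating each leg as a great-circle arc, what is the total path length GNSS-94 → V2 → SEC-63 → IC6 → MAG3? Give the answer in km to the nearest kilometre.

GNSS-94: φ = -47.71533°, λ = +175.34250°
V2: φ = -42.70950°, λ = -179.88733°
SEC-63: φ = -43.77583°, λ = +173.65383°
IC6: φ = -51.36583°, λ = -159.45050°
MAG3: φ = -61.27833°, λ = -134.30733°
GNSS-94→V2: c = 0.105183 rad, d = 668.62 km
V2→SEC-63: c = 0.084176 rad, d = 535.09 km
SEC-63→IC6: c = 0.340837 rad, d = 2166.63 km
IC6→MAG3: c = 0.295545 rad, d = 1878.72 km
Total = 668.62 + 535.09 + 2166.63 + 1878.72 = 5249.07 km

5249 km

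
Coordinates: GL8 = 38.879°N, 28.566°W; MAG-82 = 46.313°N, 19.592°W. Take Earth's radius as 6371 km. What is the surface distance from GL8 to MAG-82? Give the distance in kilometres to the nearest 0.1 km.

Δφ = 7.4340°,  Δλ = 8.9740°
a = sin²(Δφ/2) + cos φ₁ cos φ₂ sin²(Δλ/2) = 0.007494
c = 2·arcsin(√a) = 0.173349 rad = 9.9322°
d = R·c = 6371 × 0.173349 = 1104.4 km

1104.4 km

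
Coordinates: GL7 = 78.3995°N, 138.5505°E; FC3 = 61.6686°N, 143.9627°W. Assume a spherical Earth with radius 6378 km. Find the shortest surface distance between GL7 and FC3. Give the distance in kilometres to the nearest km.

Δφ = -16.7309°,  Δλ = 77.4868°
a = sin²(Δφ/2) + cos φ₁ cos φ₂ sin²(Δλ/2) = 0.058543
c = 2·arcsin(√a) = 0.488764 rad = 28.0041°
d = R·c = 6378 × 0.488764 = 3117.3 km

3117 km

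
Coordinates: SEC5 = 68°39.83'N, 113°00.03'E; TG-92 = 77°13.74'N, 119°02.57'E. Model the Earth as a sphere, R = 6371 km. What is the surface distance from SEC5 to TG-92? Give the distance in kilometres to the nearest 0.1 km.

SEC5: φ = +68.66383°, λ = +113.00050°
TG-92: φ = +77.22900°, λ = +119.04283°
Δφ = 8.5652°,  Δλ = 6.0423°
a = sin²(Δφ/2) + cos φ₁ cos φ₂ sin²(Δλ/2) = 0.005800
c = 2·arcsin(√a) = 0.152461 rad = 8.7354°
d = R·c = 6371 × 0.152461 = 971.3 km

971.3 km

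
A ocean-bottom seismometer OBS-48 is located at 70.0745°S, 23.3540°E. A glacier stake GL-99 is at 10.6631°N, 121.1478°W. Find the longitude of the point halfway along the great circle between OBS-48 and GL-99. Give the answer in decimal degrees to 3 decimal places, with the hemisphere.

Bx = cos φ₂ cos Δλ = -0.800075,  By = cos φ₂ sin Δλ = -0.570650
φₘ = atan2(sin φ₁ + sin φ₂, √((cos φ₁ + Bx)² + By²)) = -45.86992°
λₘ = λ₁ + atan2(By, cos φ₁ + Bx) = -105.47421°

105.474°W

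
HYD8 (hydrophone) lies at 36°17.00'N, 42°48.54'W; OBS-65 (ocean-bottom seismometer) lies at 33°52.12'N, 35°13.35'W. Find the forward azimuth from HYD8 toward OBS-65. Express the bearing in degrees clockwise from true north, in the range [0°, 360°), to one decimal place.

HYD8: φ = +36.28333°, λ = -42.80900°
OBS-65: φ = +33.86867°, λ = -35.22250°
Δλ = 7.5865°
y = sin Δλ · cos φ₂ = 0.109621
x = cos φ₁ sin φ₂ − sin φ₁ cos φ₂ cos Δλ = -0.037830
θ = atan2(y, x) = 109.0396° → 109.0396° (mod 360°)

109.0°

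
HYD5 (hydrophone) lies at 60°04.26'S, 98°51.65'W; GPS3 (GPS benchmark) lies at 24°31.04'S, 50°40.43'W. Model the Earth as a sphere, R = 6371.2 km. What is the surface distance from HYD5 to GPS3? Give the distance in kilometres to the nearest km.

HYD5: φ = -60.07100°, λ = -98.86083°
GPS3: φ = -24.51733°, λ = -50.67383°
Δφ = 35.5537°,  Δλ = 48.1870°
a = sin²(Δφ/2) + cos φ₁ cos φ₂ sin²(Δλ/2) = 0.168863
c = 2·arcsin(√a) = 0.846947 rad = 48.5265°
d = R·c = 6371.2 × 0.846947 = 5396.1 km

5396 km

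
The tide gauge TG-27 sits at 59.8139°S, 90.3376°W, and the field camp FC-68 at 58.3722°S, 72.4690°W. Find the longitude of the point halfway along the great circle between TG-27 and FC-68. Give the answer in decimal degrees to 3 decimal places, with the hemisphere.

Bx = cos φ₂ cos Δλ = 0.499104,  By = cos φ₂ sin Δλ = 0.160904
φₘ = atan2(sin φ₁ + sin φ₂, √((cos φ₁ + Bx)² + By²)) = -59.40026°
λₘ = λ₁ + atan2(By, cos φ₁ + Bx) = -81.21399°

81.214°W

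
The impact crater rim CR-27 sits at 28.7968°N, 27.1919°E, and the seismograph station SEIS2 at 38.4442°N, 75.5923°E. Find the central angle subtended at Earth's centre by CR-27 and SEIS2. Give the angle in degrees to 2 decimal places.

40.96°

Δφ = 9.6474°,  Δλ = 48.4004°
a = sin²(Δφ/2) + cos φ₁ cos φ₂ sin²(Δλ/2) = 0.122406
c = 2·arcsin(√a) = 0.714856 rad = 40.9582°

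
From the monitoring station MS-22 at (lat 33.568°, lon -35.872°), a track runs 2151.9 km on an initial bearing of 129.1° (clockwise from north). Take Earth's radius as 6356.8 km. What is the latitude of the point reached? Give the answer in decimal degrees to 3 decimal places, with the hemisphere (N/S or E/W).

δ = d/R = 2151.9/6356.8 = 0.338519 rad
φ₂ = arcsin(sin φ₁ cos δ + cos φ₁ sin δ cos θ)
   = arcsin(0.55293·0.94325 + 0.83323·0.33209·-0.63068) = 20.30596°
λ₂ = λ₁ + atan2(sin θ sin δ cos φ₁, cos δ − sin φ₁ sin φ₂) = -19.92216°

20.306°N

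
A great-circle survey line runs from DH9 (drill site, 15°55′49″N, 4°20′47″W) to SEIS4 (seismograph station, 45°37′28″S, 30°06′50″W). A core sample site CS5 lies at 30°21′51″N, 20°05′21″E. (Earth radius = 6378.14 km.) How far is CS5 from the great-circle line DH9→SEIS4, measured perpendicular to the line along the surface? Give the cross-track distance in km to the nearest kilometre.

DH9: φ = +15.93028°, λ = -4.34639°
SEIS4: φ = -45.62444°, λ = -30.11389°
CS5: φ = +30.36417°, λ = +20.08917°
δ₁₃ = central angle DH9→CS5 = 0.464339 rad  (haversine)
θ₁₃ = bearing DH9→CS5 = 52.846°,  θ₁₂ = bearing DH9→SEIS4 = 199.466°
dₓₜ = R·arcsin(sin δ₁₃ · sin(θ₁₃ − θ₁₂)) = 6378.14·arcsin(0.44783·sin(-146.620°)) = -1587.876 km
|dₓₜ| = 1587.876 km

1588 km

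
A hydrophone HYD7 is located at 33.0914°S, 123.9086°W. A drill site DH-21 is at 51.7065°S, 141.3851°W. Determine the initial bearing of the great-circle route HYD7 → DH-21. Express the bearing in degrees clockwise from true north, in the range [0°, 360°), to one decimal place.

Δλ = -17.4765°
y = sin Δλ · cos φ₂ = -0.186102
x = cos φ₁ sin φ₂ − sin φ₁ cos φ₂ cos Δλ = -0.334827
θ = atan2(y, x) = -150.9340° → 209.0660° (mod 360°)

209.1°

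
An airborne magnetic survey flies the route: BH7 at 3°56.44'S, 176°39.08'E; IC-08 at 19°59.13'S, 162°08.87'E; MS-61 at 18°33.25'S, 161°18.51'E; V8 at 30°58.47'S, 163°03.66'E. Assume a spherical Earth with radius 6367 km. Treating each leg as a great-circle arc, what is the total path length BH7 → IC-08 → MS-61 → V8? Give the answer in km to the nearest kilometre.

3949 km

BH7: φ = -3.94067°, λ = +176.65133°
IC-08: φ = -19.98550°, λ = +162.14783°
MS-61: φ = -18.55417°, λ = +161.30850°
V8: φ = -30.97450°, λ = +163.06100°
BH7→IC-08: c = 0.373193 rad, d = 2376.12 km
IC-08→MS-61: c = 0.028553 rad, d = 181.80 km
MS-61→V8: c = 0.218536 rad, d = 1391.42 km
Total = 2376.12 + 181.80 + 1391.42 = 3949.34 km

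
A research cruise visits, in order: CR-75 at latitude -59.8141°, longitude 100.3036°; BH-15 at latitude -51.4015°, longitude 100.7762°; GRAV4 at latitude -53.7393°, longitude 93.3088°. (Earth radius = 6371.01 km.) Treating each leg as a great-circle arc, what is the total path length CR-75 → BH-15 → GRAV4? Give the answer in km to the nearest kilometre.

1503 km

CR-75→BH-15: c = 0.146900 rad, d = 935.90 km
BH-15→GRAV4: c = 0.089043 rad, d = 567.29 km
Total = 935.90 + 567.29 = 1503.20 km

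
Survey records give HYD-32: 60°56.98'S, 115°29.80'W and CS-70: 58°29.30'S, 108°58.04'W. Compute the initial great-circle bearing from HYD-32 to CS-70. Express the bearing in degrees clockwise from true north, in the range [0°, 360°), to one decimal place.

56.1°

HYD-32: φ = -60.94967°, λ = -115.49667°
CS-70: φ = -58.48833°, λ = -108.96733°
Δλ = 6.5293°
y = sin Δλ · cos φ₂ = 0.059434
x = cos φ₁ sin φ₂ − sin φ₁ cos φ₂ cos Δλ = 0.039981
θ = atan2(y, x) = 56.0711° → 56.0711° (mod 360°)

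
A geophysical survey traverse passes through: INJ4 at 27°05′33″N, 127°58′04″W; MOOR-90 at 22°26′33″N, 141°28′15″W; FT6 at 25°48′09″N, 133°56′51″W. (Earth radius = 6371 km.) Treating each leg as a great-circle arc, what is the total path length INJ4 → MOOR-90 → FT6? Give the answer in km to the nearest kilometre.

2307 km

INJ4: φ = +27.09250°, λ = -127.96778°
MOOR-90: φ = +22.44250°, λ = -141.47083°
FT6: φ = +25.80250°, λ = -133.94750°
INJ4→MOOR-90: c = 0.228695 rad, d = 1457.02 km
MOOR-90→FT6: c = 0.133382 rad, d = 849.77 km
Total = 1457.02 + 849.77 = 2306.79 km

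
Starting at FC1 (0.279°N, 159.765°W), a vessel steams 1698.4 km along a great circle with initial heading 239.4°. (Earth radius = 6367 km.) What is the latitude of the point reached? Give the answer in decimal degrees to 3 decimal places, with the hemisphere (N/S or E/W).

δ = d/R = 1698.4/6367 = 0.266750 rad
φ₂ = arcsin(sin φ₁ cos δ + cos φ₁ sin δ cos θ)
   = arcsin(0.00487·0.96463 + 0.99999·0.26360·-0.50904) = -7.43975°
λ₂ = λ₁ + atan2(sin θ sin δ cos φ₁, cos δ − sin φ₁ sin φ₂) = -172.99239°

7.440°S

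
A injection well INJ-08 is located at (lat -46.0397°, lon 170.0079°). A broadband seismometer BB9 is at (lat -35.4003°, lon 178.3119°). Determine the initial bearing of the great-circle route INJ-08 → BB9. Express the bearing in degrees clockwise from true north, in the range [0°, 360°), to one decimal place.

33.4°

Δλ = 8.3040°
y = sin Δλ · cos φ₂ = 0.117725
x = cos φ₁ sin φ₂ − sin φ₁ cos φ₂ cos Δλ = 0.178476
θ = atan2(y, x) = 33.4093° → 33.4093° (mod 360°)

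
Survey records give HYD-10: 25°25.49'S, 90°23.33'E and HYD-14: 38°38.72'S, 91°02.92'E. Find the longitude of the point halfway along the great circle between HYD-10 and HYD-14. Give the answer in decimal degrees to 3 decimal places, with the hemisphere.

90.695°E

HYD-10: φ = -25.42483°, λ = +90.38883°
HYD-14: φ = -38.64533°, λ = +91.04867°
Bx = cos φ₂ cos Δλ = 0.780975,  By = cos φ₂ sin Δλ = 0.008994
φₘ = atan2(sin φ₁ + sin φ₂, √((cos φ₁ + Bx)² + By²)) = -32.03551°
λₘ = λ₁ + atan2(By, cos φ₁ + Bx) = 90.69483°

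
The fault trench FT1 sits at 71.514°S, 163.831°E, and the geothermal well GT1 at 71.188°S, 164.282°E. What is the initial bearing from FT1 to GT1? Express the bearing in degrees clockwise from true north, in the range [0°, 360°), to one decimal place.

Δλ = 0.4510°
y = sin Δλ · cos φ₂ = 0.002538
x = cos φ₁ sin φ₂ − sin φ₁ cos φ₂ cos Δλ = 0.005680
θ = atan2(y, x) = 24.0775° → 24.0775° (mod 360°)

24.1°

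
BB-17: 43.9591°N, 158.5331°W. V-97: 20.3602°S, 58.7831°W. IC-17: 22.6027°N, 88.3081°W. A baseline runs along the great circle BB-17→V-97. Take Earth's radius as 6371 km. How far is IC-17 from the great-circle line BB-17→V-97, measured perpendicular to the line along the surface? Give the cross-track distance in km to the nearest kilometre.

δ₁₃ = central angle BB-17→IC-17 = 1.056846 rad  (haversine)
θ₁₃ = bearing BB-17→IC-17 = 86.059°,  θ₁₂ = bearing BB-17→V-97 = 98.630°
dₓₜ = R·arcsin(sin δ₁₃ · sin(θ₁₃ − θ₁₂)) = 6371·arcsin(0.87081·sin(-12.571°)) = -1214.872 km
|dₓₜ| = 1214.872 km

1215 km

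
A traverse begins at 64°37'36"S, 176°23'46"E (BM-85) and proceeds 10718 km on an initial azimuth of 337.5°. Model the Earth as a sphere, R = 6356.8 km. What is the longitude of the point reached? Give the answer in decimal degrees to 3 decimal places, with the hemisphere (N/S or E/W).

150.411°E

BM-85: φ = -64.62667°, λ = +176.39611°
δ = d/R = 10718/6356.8 = 1.686068 rad
φ₂ = arcsin(sin φ₁ cos δ + cos φ₁ sin δ cos θ)
   = arcsin(-0.90353·-0.11502 + 0.42851·0.99336·0.92388) = 29.81430°
λ₂ = λ₁ + atan2(sin θ sin δ cos φ₁, cos δ − sin φ₁ sin φ₂) = 150.41119°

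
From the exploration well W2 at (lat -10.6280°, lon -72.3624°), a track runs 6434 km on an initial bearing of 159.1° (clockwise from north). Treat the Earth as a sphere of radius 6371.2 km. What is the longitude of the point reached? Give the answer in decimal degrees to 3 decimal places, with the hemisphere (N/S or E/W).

δ = d/R = 6434/6371.2 = 1.009857 rad
φ₂ = arcsin(sin φ₁ cos δ + cos φ₁ sin δ cos θ)
   = arcsin(-0.18443·0.53198 + 0.98285·0.84676·-0.93420) = -61.11455°
λ₂ = λ₁ + atan2(sin θ sin δ cos φ₁, cos δ − sin φ₁ sin φ₂) = -33.65629°

33.656°W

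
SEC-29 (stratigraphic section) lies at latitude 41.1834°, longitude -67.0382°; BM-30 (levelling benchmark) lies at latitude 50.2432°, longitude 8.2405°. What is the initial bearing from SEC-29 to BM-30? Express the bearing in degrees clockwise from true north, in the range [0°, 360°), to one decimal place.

Δλ = 75.2787°
y = sin Δλ · cos φ₂ = 0.618537
x = cos φ₁ sin φ₂ − sin φ₁ cos φ₂ cos Δλ = 0.471566
θ = atan2(y, x) = 52.6785° → 52.6785° (mod 360°)

52.7°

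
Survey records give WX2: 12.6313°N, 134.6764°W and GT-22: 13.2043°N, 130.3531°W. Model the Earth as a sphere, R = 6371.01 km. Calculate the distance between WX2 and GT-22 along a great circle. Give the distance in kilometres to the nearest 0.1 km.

Δφ = 0.5730°,  Δλ = 4.3233°
a = sin²(Δφ/2) + cos φ₁ cos φ₂ sin²(Δλ/2) = 0.001377
c = 2·arcsin(√a) = 0.074222 rad = 4.2526°
d = R·c = 6371.01 × 0.074222 = 472.9 km

472.9 km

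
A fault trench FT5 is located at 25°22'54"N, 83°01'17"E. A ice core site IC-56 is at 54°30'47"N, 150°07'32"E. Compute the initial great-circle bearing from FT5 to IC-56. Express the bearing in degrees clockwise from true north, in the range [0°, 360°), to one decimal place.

FT5: φ = +25.38167°, λ = +83.02139°
IC-56: φ = +54.51306°, λ = +150.12556°
Δλ = 67.1042°
y = sin Δλ · cos φ₂ = 0.534781
x = cos φ₁ sin φ₂ − sin φ₁ cos φ₂ cos Δλ = 0.638839
θ = atan2(y, x) = 39.9332° → 39.9332° (mod 360°)

39.9°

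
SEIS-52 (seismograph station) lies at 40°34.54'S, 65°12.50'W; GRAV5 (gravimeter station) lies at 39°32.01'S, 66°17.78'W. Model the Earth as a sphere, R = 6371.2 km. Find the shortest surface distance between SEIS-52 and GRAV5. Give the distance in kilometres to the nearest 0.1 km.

148.3 km

SEIS-52: φ = -40.57567°, λ = -65.20833°
GRAV5: φ = -39.53350°, λ = -66.29633°
Δφ = 1.0422°,  Δλ = -1.0880°
a = sin²(Δφ/2) + cos φ₁ cos φ₂ sin²(Δλ/2) = 0.000136
c = 2·arcsin(√a) = 0.023283 rad = 1.3340°
d = R·c = 6371.2 × 0.023283 = 148.3 km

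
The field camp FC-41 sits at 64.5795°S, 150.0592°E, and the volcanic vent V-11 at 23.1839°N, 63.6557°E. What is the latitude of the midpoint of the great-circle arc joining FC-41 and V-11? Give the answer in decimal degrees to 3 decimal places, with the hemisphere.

26.130°S

Bx = cos φ₂ cos Δλ = 0.057664,  By = cos φ₂ sin Δλ = -0.917436
φₘ = atan2(sin φ₁ + sin φ₂, √((cos φ₁ + Bx)² + By²)) = -26.12987°
λₘ = λ₁ + atan2(By, cos φ₁ + Bx) = 88.01600°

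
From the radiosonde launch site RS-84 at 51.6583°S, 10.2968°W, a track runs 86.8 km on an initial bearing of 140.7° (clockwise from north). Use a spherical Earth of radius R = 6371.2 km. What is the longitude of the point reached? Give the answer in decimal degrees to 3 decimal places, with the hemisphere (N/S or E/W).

9.489°W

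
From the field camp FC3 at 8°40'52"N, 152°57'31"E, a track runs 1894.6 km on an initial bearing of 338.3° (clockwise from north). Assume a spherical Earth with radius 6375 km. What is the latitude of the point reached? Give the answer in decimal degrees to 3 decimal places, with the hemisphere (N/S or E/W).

24.411°N

FC3: φ = +8.68111°, λ = +152.95861°
δ = d/R = 1894.6/6375 = 0.297192 rad
φ₂ = arcsin(sin φ₁ cos δ + cos φ₁ sin δ cos θ)
   = arcsin(0.15093·0.95616 + 0.98854·0.29284·0.92913) = 24.41138°
λ₂ = λ₁ + atan2(sin θ sin δ cos φ₁, cos δ − sin φ₁ sin φ₂) = 146.12968°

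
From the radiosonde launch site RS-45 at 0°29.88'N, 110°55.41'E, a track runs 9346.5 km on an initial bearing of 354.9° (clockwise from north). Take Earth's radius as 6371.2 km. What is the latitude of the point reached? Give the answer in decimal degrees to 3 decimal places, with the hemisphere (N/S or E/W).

82.543°N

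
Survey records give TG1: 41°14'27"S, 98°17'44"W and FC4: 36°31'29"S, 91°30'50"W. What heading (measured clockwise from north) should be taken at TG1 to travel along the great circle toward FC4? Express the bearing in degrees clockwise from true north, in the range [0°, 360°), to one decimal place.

50.4°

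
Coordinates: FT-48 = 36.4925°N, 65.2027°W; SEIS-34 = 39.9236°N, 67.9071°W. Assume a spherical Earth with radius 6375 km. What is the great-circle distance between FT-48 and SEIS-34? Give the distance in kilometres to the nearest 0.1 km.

Δφ = 3.4311°,  Δλ = -2.7044°
a = sin²(Δφ/2) + cos φ₁ cos φ₂ sin²(Δλ/2) = 0.001240
c = 2·arcsin(√a) = 0.070430 rad = 4.0353°
d = R·c = 6375 × 0.070430 = 449.0 km

449.0 km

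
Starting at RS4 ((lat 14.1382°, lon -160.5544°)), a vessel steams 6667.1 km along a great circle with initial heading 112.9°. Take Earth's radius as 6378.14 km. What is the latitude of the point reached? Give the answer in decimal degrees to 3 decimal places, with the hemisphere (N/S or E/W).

δ = d/R = 6667.1/6378.14 = 1.045305 rad
φ₂ = arcsin(sin φ₁ cos δ + cos φ₁ sin δ cos θ)
   = arcsin(0.24426·0.50164 + 0.96971·0.86508·-0.38912) = -11.76481°
λ₂ = λ₁ + atan2(sin θ sin δ cos φ₁, cos δ − sin φ₁ sin φ₂) = -106.06614°

11.765°S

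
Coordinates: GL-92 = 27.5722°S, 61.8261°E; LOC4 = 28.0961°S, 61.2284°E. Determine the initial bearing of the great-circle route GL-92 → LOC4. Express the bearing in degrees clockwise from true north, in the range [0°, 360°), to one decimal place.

Δλ = -0.5977°
y = sin Δλ · cos φ₂ = -0.009202
x = cos φ₁ sin φ₂ − sin φ₁ cos φ₂ cos Δλ = -0.009166
θ = atan2(y, x) = -134.8862° → 225.1138° (mod 360°)

225.1°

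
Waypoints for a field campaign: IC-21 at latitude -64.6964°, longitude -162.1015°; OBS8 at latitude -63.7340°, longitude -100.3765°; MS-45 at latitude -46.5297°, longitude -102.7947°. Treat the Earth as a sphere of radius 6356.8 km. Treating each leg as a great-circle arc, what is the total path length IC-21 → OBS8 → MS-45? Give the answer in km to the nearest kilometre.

4777 km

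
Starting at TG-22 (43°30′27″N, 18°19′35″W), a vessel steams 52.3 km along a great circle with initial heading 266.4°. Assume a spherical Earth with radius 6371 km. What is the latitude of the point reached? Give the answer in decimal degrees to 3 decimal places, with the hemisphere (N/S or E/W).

43.476°N

TG-22: φ = +43.50750°, λ = -18.32639°
δ = d/R = 52.3/6371 = 0.008209 rad
φ₂ = arcsin(sin φ₁ cos δ + cos φ₁ sin δ cos θ)
   = arcsin(0.68845·0.99997 + 0.72528·0.00821·-0.06279) = 43.47614°
λ₂ = λ₁ + atan2(sin θ sin δ cos φ₁, cos δ − sin φ₁ sin φ₂) = -18.97328°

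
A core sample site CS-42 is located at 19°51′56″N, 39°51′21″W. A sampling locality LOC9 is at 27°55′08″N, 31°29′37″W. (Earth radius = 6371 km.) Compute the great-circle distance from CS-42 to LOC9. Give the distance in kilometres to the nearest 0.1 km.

1233.9 km

CS-42: φ = +19.86556°, λ = -39.85583°
LOC9: φ = +27.91889°, λ = -31.49361°
Δφ = 8.0533°,  Δλ = 8.3622°
a = sin²(Δφ/2) + cos φ₁ cos φ₂ sin²(Δλ/2) = 0.009349
c = 2·arcsin(√a) = 0.193678 rad = 11.0969°
d = R·c = 6371 × 0.193678 = 1233.9 km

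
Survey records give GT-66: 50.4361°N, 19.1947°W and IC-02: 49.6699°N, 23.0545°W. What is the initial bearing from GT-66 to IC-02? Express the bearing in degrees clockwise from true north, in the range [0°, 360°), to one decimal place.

Δλ = -3.8598°
y = sin Δλ · cos φ₂ = -0.043566
x = cos φ₁ sin φ₂ − sin φ₁ cos φ₂ cos Δλ = -0.012241
θ = atan2(y, x) = -105.6937° → 254.3063° (mod 360°)

254.3°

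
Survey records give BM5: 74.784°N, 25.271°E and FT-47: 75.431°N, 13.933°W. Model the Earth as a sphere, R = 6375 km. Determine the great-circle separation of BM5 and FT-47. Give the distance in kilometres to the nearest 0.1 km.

1102.8 km

Δφ = 0.6470°,  Δλ = -39.2040°
a = sin²(Δφ/2) + cos φ₁ cos φ₂ sin²(Δλ/2) = 0.007462
c = 2·arcsin(√a) = 0.172987 rad = 9.9114°
d = R·c = 6375 × 0.172987 = 1102.8 km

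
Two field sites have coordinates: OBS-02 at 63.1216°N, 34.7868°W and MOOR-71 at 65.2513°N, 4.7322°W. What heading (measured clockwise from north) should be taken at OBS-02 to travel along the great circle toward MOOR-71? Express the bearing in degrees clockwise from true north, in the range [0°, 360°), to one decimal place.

67.4°

Δλ = 30.0546°
y = sin Δλ · cos φ₂ = 0.209665
x = cos φ₁ sin φ₂ − sin φ₁ cos φ₂ cos Δλ = 0.087368
θ = atan2(y, x) = 67.3785° → 67.3785° (mod 360°)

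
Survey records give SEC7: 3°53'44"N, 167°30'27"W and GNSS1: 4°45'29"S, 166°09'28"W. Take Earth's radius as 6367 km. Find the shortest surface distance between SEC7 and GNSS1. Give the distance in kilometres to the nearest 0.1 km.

SEC7: φ = +3.89556°, λ = -167.50750°
GNSS1: φ = -4.75806°, λ = -166.15778°
Δφ = -8.6536°,  Δλ = 1.3497°
a = sin²(Δφ/2) + cos φ₁ cos φ₂ sin²(Δλ/2) = 0.005830
c = 2·arcsin(√a) = 0.152857 rad = 8.7580°
d = R·c = 6367 × 0.152857 = 973.2 km

973.2 km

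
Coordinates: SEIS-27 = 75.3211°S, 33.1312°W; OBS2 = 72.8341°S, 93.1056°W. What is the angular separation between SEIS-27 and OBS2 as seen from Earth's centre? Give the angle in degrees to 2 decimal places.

15.91°

Δφ = 2.4870°,  Δλ = -59.9744°
a = sin²(Δφ/2) + cos φ₁ cos φ₂ sin²(Δλ/2) = 0.019154
c = 2·arcsin(√a) = 0.277685 rad = 15.9102°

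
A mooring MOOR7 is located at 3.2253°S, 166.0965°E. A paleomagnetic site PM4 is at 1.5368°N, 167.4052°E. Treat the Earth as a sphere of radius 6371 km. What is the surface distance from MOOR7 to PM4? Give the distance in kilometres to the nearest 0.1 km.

549.1 km

Δφ = 4.7621°,  Δλ = 1.3087°
a = sin²(Δφ/2) + cos φ₁ cos φ₂ sin²(Δλ/2) = 0.001856
c = 2·arcsin(√a) = 0.086193 rad = 4.9385°
d = R·c = 6371 × 0.086193 = 549.1 km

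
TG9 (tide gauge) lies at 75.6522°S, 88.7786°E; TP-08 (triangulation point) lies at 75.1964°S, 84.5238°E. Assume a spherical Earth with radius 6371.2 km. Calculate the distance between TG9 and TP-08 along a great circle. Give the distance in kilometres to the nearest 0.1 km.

129.4 km

Δφ = 0.4558°,  Δλ = -4.2548°
a = sin²(Δφ/2) + cos φ₁ cos φ₂ sin²(Δλ/2) = 0.000103
c = 2·arcsin(√a) = 0.020305 rad = 1.1634°
d = R·c = 6371.2 × 0.020305 = 129.4 km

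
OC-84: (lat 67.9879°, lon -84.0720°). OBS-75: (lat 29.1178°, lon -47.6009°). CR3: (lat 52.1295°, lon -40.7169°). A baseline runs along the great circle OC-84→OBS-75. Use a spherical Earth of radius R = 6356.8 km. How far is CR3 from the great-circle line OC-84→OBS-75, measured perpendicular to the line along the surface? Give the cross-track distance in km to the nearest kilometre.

δ₁₃ = central angle OC-84→CR3 = 0.452966 rad  (haversine)
θ₁₃ = bearing OC-84→CR3 = 105.636°,  θ₁₂ = bearing OC-84→OBS-75 = 132.083°
dₓₜ = R·arcsin(sin δ₁₃ · sin(θ₁₃ − θ₁₂)) = 6356.8·arcsin(0.43763·sin(-26.447°)) = -1246.973 km
|dₓₜ| = 1246.973 km

1247 km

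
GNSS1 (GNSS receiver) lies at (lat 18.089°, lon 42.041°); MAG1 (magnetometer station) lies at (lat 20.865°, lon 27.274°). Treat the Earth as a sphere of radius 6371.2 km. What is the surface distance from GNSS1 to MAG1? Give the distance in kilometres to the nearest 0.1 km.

1577.9 km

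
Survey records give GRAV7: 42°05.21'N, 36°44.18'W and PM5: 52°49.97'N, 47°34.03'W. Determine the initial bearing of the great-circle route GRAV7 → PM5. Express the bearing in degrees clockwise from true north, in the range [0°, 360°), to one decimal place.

329.6°

GRAV7: φ = +42.08683°, λ = -36.73633°
PM5: φ = +52.83283°, λ = -47.56717°
Δλ = -10.8308°
y = sin Δλ · cos φ₂ = -0.113524
x = cos φ₁ sin φ₂ − sin φ₁ cos φ₂ cos Δλ = 0.193669
θ = atan2(y, x) = -30.3779° → 329.6221° (mod 360°)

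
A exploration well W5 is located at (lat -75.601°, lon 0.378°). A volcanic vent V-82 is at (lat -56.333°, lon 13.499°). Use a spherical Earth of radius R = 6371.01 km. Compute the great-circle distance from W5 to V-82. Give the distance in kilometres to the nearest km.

2211 km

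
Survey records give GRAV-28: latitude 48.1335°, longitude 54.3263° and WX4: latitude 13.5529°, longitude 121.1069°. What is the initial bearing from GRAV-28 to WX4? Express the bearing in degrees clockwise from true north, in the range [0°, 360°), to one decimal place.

98.2°

Δλ = 66.7806°
y = sin Δλ · cos φ₂ = 0.893411
x = cos φ₁ sin φ₂ − sin φ₁ cos φ₂ cos Δλ = -0.129026
θ = atan2(y, x) = 98.2178° → 98.2178° (mod 360°)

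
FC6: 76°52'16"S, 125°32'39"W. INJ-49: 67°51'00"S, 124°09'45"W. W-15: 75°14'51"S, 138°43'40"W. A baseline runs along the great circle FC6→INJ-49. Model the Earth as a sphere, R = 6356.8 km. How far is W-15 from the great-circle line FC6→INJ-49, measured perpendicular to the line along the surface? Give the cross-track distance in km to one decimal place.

376.8 km

FC6: φ = -76.87111°, λ = -125.54417°
INJ-49: φ = -67.85000°, λ = -124.16250°
W-15: φ = -75.24750°, λ = -138.72778°
δ₁₃ = central angle FC6→W-15 = 0.062073 rad  (haversine)
θ₁₃ = bearing FC6→W-15 = 290.572°,  θ₁₂ = bearing FC6→INJ-49 = 3.321°
dₓₜ = R·arcsin(sin δ₁₃ · sin(θ₁₃ − θ₁₂)) = 6356.8·arcsin(0.06203·sin(287.252°)) = -376.812 km
|dₓₜ| = 376.812 km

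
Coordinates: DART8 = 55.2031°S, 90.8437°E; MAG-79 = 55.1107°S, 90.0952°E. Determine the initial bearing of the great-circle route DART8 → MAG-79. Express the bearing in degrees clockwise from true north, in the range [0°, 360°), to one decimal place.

281.9°

Δλ = -0.7485°
y = sin Δλ · cos φ₂ = -0.007472
x = cos φ₁ sin φ₂ − sin φ₁ cos φ₂ cos Δλ = 0.001573
θ = atan2(y, x) = -78.1149° → 281.8851° (mod 360°)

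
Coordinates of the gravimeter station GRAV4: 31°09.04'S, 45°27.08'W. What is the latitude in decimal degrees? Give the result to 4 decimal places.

31.1507°S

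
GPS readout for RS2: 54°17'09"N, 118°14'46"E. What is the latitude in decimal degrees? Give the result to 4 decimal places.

54.2858°N

54° + 17′/60 + 9″/3600 = 54 + 0.28333 + 0.00250 = 54.2858°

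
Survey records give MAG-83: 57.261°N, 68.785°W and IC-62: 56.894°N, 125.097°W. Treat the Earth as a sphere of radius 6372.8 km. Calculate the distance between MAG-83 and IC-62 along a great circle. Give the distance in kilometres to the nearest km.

Δφ = -0.3670°,  Δλ = -56.3120°
a = sin²(Δφ/2) + cos φ₁ cos φ₂ sin²(Δλ/2) = 0.065782
c = 2·arcsin(√a) = 0.518759 rad = 29.7227°
d = R·c = 6372.8 × 0.518759 = 3305.9 km

3306 km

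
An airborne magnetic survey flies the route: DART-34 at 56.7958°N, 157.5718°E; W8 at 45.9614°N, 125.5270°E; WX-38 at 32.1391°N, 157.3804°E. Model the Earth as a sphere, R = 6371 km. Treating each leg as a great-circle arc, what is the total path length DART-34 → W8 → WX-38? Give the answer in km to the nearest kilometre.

5618 km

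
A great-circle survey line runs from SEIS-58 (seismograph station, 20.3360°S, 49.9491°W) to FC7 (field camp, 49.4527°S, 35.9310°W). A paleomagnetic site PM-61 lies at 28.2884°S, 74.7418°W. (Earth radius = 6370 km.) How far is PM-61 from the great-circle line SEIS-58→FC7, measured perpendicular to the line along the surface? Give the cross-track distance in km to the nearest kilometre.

δ₁₃ = central angle SEIS-58→PM-61 = 0.417068 rad  (haversine)
θ₁₃ = bearing SEIS-58→PM-61 = 245.722°,  θ₁₂ = bearing SEIS-58→FC7 = 162.297°
dₓₜ = R·arcsin(sin δ₁₃ · sin(θ₁₃ − θ₁₂)) = 6370·arcsin(0.40508·sin(83.425°)) = 2638.174 km
|dₓₜ| = 2638.174 km

2638 km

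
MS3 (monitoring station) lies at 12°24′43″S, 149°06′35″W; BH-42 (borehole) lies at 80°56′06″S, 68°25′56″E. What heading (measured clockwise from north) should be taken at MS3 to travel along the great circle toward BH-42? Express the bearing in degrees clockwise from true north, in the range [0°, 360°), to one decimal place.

185.5°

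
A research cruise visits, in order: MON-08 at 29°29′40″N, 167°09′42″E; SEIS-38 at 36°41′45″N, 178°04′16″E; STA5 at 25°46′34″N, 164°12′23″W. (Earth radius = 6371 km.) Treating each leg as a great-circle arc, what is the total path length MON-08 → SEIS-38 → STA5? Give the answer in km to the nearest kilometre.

3363 km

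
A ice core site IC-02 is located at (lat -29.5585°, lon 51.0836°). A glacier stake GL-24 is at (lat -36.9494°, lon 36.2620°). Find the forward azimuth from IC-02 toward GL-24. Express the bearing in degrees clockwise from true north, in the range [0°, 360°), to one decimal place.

Δλ = -14.8216°
y = sin Δλ · cos φ₂ = -0.204435
x = cos φ₁ sin φ₂ − sin φ₁ cos φ₂ cos Δλ = -0.141756
θ = atan2(y, x) = -124.7375° → 235.2625° (mod 360°)

235.3°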